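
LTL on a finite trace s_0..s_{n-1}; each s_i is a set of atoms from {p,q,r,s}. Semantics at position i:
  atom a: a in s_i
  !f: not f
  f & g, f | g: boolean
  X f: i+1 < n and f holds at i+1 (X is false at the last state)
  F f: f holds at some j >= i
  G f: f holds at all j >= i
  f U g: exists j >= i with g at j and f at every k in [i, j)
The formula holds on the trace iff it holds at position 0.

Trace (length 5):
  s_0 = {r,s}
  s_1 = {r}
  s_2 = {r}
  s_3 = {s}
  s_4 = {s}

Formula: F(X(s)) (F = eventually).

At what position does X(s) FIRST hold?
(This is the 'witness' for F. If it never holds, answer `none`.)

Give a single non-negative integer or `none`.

s_0={r,s}: X(s)=False s=True
s_1={r}: X(s)=False s=False
s_2={r}: X(s)=True s=False
s_3={s}: X(s)=True s=True
s_4={s}: X(s)=False s=True
F(X(s)) holds; first witness at position 2.

Answer: 2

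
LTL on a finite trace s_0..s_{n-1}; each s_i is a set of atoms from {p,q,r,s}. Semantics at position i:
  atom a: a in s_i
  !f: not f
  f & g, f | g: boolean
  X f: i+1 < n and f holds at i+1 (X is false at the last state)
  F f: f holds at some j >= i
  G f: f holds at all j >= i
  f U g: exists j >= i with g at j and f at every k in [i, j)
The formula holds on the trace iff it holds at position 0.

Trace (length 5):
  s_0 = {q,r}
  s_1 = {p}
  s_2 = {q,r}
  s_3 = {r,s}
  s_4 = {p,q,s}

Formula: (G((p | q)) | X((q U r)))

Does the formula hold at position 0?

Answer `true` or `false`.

Answer: false

Derivation:
s_0={q,r}: (G((p | q)) | X((q U r)))=False G((p | q))=False (p | q)=True p=False q=True X((q U r))=False (q U r)=True r=True
s_1={p}: (G((p | q)) | X((q U r)))=True G((p | q))=False (p | q)=True p=True q=False X((q U r))=True (q U r)=False r=False
s_2={q,r}: (G((p | q)) | X((q U r)))=True G((p | q))=False (p | q)=True p=False q=True X((q U r))=True (q U r)=True r=True
s_3={r,s}: (G((p | q)) | X((q U r)))=False G((p | q))=False (p | q)=False p=False q=False X((q U r))=False (q U r)=True r=True
s_4={p,q,s}: (G((p | q)) | X((q U r)))=True G((p | q))=True (p | q)=True p=True q=True X((q U r))=False (q U r)=False r=False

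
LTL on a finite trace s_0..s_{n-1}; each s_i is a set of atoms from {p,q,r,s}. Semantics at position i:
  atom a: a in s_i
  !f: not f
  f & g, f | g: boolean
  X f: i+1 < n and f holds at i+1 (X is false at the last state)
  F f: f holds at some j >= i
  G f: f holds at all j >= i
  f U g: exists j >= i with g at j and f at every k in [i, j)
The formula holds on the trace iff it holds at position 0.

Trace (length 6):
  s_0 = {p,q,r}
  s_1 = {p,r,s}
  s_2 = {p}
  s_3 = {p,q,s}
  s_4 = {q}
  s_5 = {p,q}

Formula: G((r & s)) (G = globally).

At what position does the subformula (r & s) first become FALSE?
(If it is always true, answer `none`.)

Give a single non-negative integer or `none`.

Answer: 0

Derivation:
s_0={p,q,r}: (r & s)=False r=True s=False
s_1={p,r,s}: (r & s)=True r=True s=True
s_2={p}: (r & s)=False r=False s=False
s_3={p,q,s}: (r & s)=False r=False s=True
s_4={q}: (r & s)=False r=False s=False
s_5={p,q}: (r & s)=False r=False s=False
G((r & s)) holds globally = False
First violation at position 0.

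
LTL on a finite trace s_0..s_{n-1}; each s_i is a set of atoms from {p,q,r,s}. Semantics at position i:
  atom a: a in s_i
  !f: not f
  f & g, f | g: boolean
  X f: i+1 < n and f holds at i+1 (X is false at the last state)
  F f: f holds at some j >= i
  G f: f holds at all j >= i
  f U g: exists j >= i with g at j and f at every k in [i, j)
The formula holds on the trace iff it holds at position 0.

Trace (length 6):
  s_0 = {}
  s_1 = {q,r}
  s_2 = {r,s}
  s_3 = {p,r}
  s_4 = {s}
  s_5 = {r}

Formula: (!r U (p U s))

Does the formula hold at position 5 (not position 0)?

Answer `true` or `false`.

Answer: false

Derivation:
s_0={}: (!r U (p U s))=False !r=True r=False (p U s)=False p=False s=False
s_1={q,r}: (!r U (p U s))=False !r=False r=True (p U s)=False p=False s=False
s_2={r,s}: (!r U (p U s))=True !r=False r=True (p U s)=True p=False s=True
s_3={p,r}: (!r U (p U s))=True !r=False r=True (p U s)=True p=True s=False
s_4={s}: (!r U (p U s))=True !r=True r=False (p U s)=True p=False s=True
s_5={r}: (!r U (p U s))=False !r=False r=True (p U s)=False p=False s=False
Evaluating at position 5: result = False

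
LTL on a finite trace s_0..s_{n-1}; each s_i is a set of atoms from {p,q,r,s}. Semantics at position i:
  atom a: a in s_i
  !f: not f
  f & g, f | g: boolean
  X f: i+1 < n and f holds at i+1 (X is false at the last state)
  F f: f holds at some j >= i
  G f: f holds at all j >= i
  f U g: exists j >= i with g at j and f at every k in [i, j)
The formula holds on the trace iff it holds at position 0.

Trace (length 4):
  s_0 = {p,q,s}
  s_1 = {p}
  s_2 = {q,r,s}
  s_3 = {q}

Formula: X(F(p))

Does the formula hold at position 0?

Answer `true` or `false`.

Answer: true

Derivation:
s_0={p,q,s}: X(F(p))=True F(p)=True p=True
s_1={p}: X(F(p))=False F(p)=True p=True
s_2={q,r,s}: X(F(p))=False F(p)=False p=False
s_3={q}: X(F(p))=False F(p)=False p=False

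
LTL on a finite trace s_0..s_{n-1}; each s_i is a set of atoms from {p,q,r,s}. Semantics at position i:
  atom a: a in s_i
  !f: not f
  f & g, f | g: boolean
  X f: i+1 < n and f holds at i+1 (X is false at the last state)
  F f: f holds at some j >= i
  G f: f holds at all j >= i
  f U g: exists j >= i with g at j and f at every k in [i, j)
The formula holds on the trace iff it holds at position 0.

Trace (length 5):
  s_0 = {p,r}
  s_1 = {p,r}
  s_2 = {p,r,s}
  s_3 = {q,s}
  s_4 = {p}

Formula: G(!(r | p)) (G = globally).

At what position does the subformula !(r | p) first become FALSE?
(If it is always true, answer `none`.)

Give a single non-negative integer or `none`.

Answer: 0

Derivation:
s_0={p,r}: !(r | p)=False (r | p)=True r=True p=True
s_1={p,r}: !(r | p)=False (r | p)=True r=True p=True
s_2={p,r,s}: !(r | p)=False (r | p)=True r=True p=True
s_3={q,s}: !(r | p)=True (r | p)=False r=False p=False
s_4={p}: !(r | p)=False (r | p)=True r=False p=True
G(!(r | p)) holds globally = False
First violation at position 0.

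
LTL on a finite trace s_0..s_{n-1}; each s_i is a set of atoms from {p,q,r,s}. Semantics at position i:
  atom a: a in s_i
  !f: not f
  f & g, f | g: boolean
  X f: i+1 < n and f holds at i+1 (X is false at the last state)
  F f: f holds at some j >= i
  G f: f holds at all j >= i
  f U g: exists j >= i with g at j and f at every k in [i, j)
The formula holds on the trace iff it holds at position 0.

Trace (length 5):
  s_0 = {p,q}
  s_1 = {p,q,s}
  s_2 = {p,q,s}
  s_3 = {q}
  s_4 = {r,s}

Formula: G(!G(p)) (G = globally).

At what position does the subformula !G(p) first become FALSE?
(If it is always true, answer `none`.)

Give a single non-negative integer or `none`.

Answer: none

Derivation:
s_0={p,q}: !G(p)=True G(p)=False p=True
s_1={p,q,s}: !G(p)=True G(p)=False p=True
s_2={p,q,s}: !G(p)=True G(p)=False p=True
s_3={q}: !G(p)=True G(p)=False p=False
s_4={r,s}: !G(p)=True G(p)=False p=False
G(!G(p)) holds globally = True
No violation — formula holds at every position.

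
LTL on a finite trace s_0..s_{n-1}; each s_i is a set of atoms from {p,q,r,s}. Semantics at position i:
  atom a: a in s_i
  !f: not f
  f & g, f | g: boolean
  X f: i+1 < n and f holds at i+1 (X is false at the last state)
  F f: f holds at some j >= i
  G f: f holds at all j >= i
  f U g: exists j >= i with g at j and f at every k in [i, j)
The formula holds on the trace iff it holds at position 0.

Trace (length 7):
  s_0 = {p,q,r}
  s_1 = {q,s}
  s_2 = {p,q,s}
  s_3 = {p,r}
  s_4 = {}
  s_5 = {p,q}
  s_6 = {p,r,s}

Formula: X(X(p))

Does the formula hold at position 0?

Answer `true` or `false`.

s_0={p,q,r}: X(X(p))=True X(p)=False p=True
s_1={q,s}: X(X(p))=True X(p)=True p=False
s_2={p,q,s}: X(X(p))=False X(p)=True p=True
s_3={p,r}: X(X(p))=True X(p)=False p=True
s_4={}: X(X(p))=True X(p)=True p=False
s_5={p,q}: X(X(p))=False X(p)=True p=True
s_6={p,r,s}: X(X(p))=False X(p)=False p=True

Answer: true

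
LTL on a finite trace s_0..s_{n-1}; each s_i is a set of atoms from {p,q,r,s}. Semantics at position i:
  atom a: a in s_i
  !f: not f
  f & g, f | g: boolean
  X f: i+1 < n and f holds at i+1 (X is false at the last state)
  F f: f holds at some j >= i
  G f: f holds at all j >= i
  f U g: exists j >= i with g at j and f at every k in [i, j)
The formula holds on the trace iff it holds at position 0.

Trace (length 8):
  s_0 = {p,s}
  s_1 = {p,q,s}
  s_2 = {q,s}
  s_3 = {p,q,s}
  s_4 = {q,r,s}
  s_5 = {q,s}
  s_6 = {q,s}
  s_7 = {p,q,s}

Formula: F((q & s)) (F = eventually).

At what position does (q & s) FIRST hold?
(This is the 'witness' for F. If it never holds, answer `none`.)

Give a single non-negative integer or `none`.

s_0={p,s}: (q & s)=False q=False s=True
s_1={p,q,s}: (q & s)=True q=True s=True
s_2={q,s}: (q & s)=True q=True s=True
s_3={p,q,s}: (q & s)=True q=True s=True
s_4={q,r,s}: (q & s)=True q=True s=True
s_5={q,s}: (q & s)=True q=True s=True
s_6={q,s}: (q & s)=True q=True s=True
s_7={p,q,s}: (q & s)=True q=True s=True
F((q & s)) holds; first witness at position 1.

Answer: 1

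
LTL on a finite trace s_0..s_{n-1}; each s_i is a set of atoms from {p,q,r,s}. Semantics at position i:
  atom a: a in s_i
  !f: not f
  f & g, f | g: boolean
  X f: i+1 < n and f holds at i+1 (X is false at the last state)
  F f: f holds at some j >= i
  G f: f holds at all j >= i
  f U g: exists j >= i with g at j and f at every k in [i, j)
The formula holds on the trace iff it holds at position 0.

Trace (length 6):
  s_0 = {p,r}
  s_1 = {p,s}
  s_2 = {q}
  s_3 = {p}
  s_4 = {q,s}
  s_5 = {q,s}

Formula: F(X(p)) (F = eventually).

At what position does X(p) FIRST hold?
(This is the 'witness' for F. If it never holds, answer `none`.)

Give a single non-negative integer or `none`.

s_0={p,r}: X(p)=True p=True
s_1={p,s}: X(p)=False p=True
s_2={q}: X(p)=True p=False
s_3={p}: X(p)=False p=True
s_4={q,s}: X(p)=False p=False
s_5={q,s}: X(p)=False p=False
F(X(p)) holds; first witness at position 0.

Answer: 0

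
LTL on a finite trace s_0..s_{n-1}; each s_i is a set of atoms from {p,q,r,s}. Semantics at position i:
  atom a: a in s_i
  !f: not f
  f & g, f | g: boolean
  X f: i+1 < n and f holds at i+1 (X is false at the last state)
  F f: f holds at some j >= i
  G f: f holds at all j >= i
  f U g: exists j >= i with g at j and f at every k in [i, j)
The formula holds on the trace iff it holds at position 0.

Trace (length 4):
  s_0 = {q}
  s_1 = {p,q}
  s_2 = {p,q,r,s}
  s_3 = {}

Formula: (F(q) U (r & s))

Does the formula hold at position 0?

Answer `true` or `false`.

Answer: true

Derivation:
s_0={q}: (F(q) U (r & s))=True F(q)=True q=True (r & s)=False r=False s=False
s_1={p,q}: (F(q) U (r & s))=True F(q)=True q=True (r & s)=False r=False s=False
s_2={p,q,r,s}: (F(q) U (r & s))=True F(q)=True q=True (r & s)=True r=True s=True
s_3={}: (F(q) U (r & s))=False F(q)=False q=False (r & s)=False r=False s=False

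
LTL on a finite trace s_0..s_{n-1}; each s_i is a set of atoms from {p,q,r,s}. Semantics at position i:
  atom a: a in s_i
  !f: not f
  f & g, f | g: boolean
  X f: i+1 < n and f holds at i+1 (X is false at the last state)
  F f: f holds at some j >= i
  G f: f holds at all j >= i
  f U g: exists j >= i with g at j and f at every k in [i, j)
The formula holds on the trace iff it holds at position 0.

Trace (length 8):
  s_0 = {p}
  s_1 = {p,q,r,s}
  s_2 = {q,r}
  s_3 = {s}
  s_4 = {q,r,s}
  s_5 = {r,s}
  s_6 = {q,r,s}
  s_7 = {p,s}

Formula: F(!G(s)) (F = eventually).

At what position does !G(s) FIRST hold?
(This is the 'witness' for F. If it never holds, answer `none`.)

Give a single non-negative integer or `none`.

s_0={p}: !G(s)=True G(s)=False s=False
s_1={p,q,r,s}: !G(s)=True G(s)=False s=True
s_2={q,r}: !G(s)=True G(s)=False s=False
s_3={s}: !G(s)=False G(s)=True s=True
s_4={q,r,s}: !G(s)=False G(s)=True s=True
s_5={r,s}: !G(s)=False G(s)=True s=True
s_6={q,r,s}: !G(s)=False G(s)=True s=True
s_7={p,s}: !G(s)=False G(s)=True s=True
F(!G(s)) holds; first witness at position 0.

Answer: 0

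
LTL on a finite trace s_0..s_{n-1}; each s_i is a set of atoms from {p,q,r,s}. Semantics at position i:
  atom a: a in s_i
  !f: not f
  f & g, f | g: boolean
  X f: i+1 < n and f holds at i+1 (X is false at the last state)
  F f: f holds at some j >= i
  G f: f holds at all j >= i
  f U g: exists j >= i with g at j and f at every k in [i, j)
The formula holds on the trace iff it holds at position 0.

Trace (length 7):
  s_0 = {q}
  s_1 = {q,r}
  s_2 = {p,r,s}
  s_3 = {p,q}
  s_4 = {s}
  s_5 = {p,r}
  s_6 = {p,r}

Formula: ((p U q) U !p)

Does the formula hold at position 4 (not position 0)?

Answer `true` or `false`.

s_0={q}: ((p U q) U !p)=True (p U q)=True p=False q=True !p=True
s_1={q,r}: ((p U q) U !p)=True (p U q)=True p=False q=True !p=True
s_2={p,r,s}: ((p U q) U !p)=True (p U q)=True p=True q=False !p=False
s_3={p,q}: ((p U q) U !p)=True (p U q)=True p=True q=True !p=False
s_4={s}: ((p U q) U !p)=True (p U q)=False p=False q=False !p=True
s_5={p,r}: ((p U q) U !p)=False (p U q)=False p=True q=False !p=False
s_6={p,r}: ((p U q) U !p)=False (p U q)=False p=True q=False !p=False
Evaluating at position 4: result = True

Answer: true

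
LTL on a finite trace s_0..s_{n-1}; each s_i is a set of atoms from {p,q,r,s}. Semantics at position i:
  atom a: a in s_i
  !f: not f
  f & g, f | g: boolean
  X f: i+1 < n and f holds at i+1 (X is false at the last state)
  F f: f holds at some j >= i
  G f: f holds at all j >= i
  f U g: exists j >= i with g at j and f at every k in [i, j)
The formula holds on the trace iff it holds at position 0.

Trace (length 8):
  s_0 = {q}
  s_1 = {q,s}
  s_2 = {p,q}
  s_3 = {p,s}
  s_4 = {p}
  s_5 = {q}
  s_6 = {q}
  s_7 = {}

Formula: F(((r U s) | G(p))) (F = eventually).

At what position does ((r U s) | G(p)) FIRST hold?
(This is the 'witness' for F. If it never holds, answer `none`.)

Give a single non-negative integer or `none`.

s_0={q}: ((r U s) | G(p))=False (r U s)=False r=False s=False G(p)=False p=False
s_1={q,s}: ((r U s) | G(p))=True (r U s)=True r=False s=True G(p)=False p=False
s_2={p,q}: ((r U s) | G(p))=False (r U s)=False r=False s=False G(p)=False p=True
s_3={p,s}: ((r U s) | G(p))=True (r U s)=True r=False s=True G(p)=False p=True
s_4={p}: ((r U s) | G(p))=False (r U s)=False r=False s=False G(p)=False p=True
s_5={q}: ((r U s) | G(p))=False (r U s)=False r=False s=False G(p)=False p=False
s_6={q}: ((r U s) | G(p))=False (r U s)=False r=False s=False G(p)=False p=False
s_7={}: ((r U s) | G(p))=False (r U s)=False r=False s=False G(p)=False p=False
F(((r U s) | G(p))) holds; first witness at position 1.

Answer: 1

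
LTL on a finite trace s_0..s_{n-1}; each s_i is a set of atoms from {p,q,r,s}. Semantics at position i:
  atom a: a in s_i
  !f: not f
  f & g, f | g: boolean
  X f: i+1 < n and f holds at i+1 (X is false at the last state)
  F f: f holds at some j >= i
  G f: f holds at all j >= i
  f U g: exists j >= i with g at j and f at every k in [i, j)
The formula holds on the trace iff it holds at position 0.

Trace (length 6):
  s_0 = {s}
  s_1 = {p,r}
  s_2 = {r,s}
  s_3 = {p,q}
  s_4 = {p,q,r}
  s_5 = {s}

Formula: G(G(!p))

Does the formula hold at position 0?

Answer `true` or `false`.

s_0={s}: G(G(!p))=False G(!p)=False !p=True p=False
s_1={p,r}: G(G(!p))=False G(!p)=False !p=False p=True
s_2={r,s}: G(G(!p))=False G(!p)=False !p=True p=False
s_3={p,q}: G(G(!p))=False G(!p)=False !p=False p=True
s_4={p,q,r}: G(G(!p))=False G(!p)=False !p=False p=True
s_5={s}: G(G(!p))=True G(!p)=True !p=True p=False

Answer: false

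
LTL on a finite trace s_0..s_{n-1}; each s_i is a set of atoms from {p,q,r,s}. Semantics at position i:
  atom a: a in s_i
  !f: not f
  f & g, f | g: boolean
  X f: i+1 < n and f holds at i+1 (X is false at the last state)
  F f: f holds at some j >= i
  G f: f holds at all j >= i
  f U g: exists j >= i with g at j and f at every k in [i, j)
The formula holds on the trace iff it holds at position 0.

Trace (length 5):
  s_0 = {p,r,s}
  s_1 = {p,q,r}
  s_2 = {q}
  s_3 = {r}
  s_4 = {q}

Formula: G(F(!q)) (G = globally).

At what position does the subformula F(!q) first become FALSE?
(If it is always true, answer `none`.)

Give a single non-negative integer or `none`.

Answer: 4

Derivation:
s_0={p,r,s}: F(!q)=True !q=True q=False
s_1={p,q,r}: F(!q)=True !q=False q=True
s_2={q}: F(!q)=True !q=False q=True
s_3={r}: F(!q)=True !q=True q=False
s_4={q}: F(!q)=False !q=False q=True
G(F(!q)) holds globally = False
First violation at position 4.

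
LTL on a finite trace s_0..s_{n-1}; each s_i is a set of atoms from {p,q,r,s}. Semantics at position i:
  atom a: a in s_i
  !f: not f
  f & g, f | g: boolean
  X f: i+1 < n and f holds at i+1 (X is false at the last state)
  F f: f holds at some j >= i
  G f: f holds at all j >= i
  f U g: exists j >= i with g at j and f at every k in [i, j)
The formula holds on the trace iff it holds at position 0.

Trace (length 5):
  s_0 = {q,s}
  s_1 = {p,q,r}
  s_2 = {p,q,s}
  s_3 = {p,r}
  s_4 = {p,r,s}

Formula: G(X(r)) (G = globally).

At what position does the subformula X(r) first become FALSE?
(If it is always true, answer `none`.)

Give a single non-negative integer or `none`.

s_0={q,s}: X(r)=True r=False
s_1={p,q,r}: X(r)=False r=True
s_2={p,q,s}: X(r)=True r=False
s_3={p,r}: X(r)=True r=True
s_4={p,r,s}: X(r)=False r=True
G(X(r)) holds globally = False
First violation at position 1.

Answer: 1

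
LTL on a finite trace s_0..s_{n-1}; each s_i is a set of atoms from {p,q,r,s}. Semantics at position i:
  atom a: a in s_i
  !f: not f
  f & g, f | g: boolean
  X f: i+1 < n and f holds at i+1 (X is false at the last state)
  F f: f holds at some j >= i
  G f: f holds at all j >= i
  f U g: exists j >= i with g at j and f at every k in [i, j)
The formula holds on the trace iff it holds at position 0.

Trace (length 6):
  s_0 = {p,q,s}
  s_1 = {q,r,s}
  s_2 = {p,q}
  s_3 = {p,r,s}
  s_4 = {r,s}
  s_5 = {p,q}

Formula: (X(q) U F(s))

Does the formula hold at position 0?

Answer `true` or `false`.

s_0={p,q,s}: (X(q) U F(s))=True X(q)=True q=True F(s)=True s=True
s_1={q,r,s}: (X(q) U F(s))=True X(q)=True q=True F(s)=True s=True
s_2={p,q}: (X(q) U F(s))=True X(q)=False q=True F(s)=True s=False
s_3={p,r,s}: (X(q) U F(s))=True X(q)=False q=False F(s)=True s=True
s_4={r,s}: (X(q) U F(s))=True X(q)=True q=False F(s)=True s=True
s_5={p,q}: (X(q) U F(s))=False X(q)=False q=True F(s)=False s=False

Answer: true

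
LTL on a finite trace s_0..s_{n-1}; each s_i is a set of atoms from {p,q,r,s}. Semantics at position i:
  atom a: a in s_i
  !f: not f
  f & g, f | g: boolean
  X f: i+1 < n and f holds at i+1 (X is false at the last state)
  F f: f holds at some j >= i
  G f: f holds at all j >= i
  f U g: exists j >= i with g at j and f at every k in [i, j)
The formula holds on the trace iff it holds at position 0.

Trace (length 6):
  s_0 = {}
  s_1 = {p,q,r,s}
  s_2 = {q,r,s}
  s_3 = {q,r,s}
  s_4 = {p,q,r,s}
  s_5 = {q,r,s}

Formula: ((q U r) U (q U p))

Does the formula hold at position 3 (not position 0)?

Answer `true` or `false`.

Answer: true

Derivation:
s_0={}: ((q U r) U (q U p))=False (q U r)=False q=False r=False (q U p)=False p=False
s_1={p,q,r,s}: ((q U r) U (q U p))=True (q U r)=True q=True r=True (q U p)=True p=True
s_2={q,r,s}: ((q U r) U (q U p))=True (q U r)=True q=True r=True (q U p)=True p=False
s_3={q,r,s}: ((q U r) U (q U p))=True (q U r)=True q=True r=True (q U p)=True p=False
s_4={p,q,r,s}: ((q U r) U (q U p))=True (q U r)=True q=True r=True (q U p)=True p=True
s_5={q,r,s}: ((q U r) U (q U p))=False (q U r)=True q=True r=True (q U p)=False p=False
Evaluating at position 3: result = True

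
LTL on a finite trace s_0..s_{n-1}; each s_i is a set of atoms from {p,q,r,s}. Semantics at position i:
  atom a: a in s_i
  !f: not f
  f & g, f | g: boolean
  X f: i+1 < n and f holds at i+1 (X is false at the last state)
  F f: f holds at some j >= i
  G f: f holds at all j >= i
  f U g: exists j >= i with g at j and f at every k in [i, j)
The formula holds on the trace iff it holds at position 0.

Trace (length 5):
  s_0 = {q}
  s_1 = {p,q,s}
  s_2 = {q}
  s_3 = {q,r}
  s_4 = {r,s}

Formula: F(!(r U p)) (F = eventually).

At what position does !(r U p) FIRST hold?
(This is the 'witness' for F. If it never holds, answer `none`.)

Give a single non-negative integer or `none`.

s_0={q}: !(r U p)=True (r U p)=False r=False p=False
s_1={p,q,s}: !(r U p)=False (r U p)=True r=False p=True
s_2={q}: !(r U p)=True (r U p)=False r=False p=False
s_3={q,r}: !(r U p)=True (r U p)=False r=True p=False
s_4={r,s}: !(r U p)=True (r U p)=False r=True p=False
F(!(r U p)) holds; first witness at position 0.

Answer: 0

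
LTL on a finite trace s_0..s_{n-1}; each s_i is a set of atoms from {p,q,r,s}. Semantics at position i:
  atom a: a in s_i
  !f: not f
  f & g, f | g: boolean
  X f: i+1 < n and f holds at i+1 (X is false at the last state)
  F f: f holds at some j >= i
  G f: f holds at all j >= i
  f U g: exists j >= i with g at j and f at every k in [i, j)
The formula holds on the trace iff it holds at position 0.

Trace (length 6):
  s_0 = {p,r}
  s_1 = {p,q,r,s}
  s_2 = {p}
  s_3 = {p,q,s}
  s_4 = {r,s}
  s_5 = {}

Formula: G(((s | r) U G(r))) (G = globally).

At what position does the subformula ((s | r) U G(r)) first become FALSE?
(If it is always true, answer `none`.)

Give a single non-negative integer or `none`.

Answer: 0

Derivation:
s_0={p,r}: ((s | r) U G(r))=False (s | r)=True s=False r=True G(r)=False
s_1={p,q,r,s}: ((s | r) U G(r))=False (s | r)=True s=True r=True G(r)=False
s_2={p}: ((s | r) U G(r))=False (s | r)=False s=False r=False G(r)=False
s_3={p,q,s}: ((s | r) U G(r))=False (s | r)=True s=True r=False G(r)=False
s_4={r,s}: ((s | r) U G(r))=False (s | r)=True s=True r=True G(r)=False
s_5={}: ((s | r) U G(r))=False (s | r)=False s=False r=False G(r)=False
G(((s | r) U G(r))) holds globally = False
First violation at position 0.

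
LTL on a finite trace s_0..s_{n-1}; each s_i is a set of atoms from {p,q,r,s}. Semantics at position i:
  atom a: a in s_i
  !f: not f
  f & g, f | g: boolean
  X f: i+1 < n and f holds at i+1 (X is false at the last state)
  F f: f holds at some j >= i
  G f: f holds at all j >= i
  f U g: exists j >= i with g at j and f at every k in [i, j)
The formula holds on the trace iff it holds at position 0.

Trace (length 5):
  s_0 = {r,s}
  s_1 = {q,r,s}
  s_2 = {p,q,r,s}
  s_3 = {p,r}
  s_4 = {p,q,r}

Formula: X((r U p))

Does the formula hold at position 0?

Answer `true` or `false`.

s_0={r,s}: X((r U p))=True (r U p)=True r=True p=False
s_1={q,r,s}: X((r U p))=True (r U p)=True r=True p=False
s_2={p,q,r,s}: X((r U p))=True (r U p)=True r=True p=True
s_3={p,r}: X((r U p))=True (r U p)=True r=True p=True
s_4={p,q,r}: X((r U p))=False (r U p)=True r=True p=True

Answer: true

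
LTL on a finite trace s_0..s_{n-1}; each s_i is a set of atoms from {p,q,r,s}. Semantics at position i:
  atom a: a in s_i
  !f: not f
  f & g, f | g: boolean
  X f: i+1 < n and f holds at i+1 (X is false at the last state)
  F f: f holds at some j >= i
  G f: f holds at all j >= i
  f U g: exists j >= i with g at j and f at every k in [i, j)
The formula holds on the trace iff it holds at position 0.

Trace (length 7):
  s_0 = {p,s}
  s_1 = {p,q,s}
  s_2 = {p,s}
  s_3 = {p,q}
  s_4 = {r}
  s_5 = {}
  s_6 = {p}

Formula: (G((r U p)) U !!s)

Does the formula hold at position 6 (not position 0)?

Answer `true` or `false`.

Answer: false

Derivation:
s_0={p,s}: (G((r U p)) U !!s)=True G((r U p))=False (r U p)=True r=False p=True !!s=True !s=False s=True
s_1={p,q,s}: (G((r U p)) U !!s)=True G((r U p))=False (r U p)=True r=False p=True !!s=True !s=False s=True
s_2={p,s}: (G((r U p)) U !!s)=True G((r U p))=False (r U p)=True r=False p=True !!s=True !s=False s=True
s_3={p,q}: (G((r U p)) U !!s)=False G((r U p))=False (r U p)=True r=False p=True !!s=False !s=True s=False
s_4={r}: (G((r U p)) U !!s)=False G((r U p))=False (r U p)=False r=True p=False !!s=False !s=True s=False
s_5={}: (G((r U p)) U !!s)=False G((r U p))=False (r U p)=False r=False p=False !!s=False !s=True s=False
s_6={p}: (G((r U p)) U !!s)=False G((r U p))=True (r U p)=True r=False p=True !!s=False !s=True s=False
Evaluating at position 6: result = False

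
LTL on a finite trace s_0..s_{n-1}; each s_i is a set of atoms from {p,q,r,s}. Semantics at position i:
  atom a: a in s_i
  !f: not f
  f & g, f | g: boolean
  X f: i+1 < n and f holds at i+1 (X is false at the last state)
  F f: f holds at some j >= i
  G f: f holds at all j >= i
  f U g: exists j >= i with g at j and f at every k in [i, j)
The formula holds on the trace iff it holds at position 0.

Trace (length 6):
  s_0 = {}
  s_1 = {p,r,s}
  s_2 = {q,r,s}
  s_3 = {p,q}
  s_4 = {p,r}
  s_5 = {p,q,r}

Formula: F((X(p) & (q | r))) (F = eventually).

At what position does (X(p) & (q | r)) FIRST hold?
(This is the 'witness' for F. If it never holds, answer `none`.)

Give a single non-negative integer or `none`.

Answer: 2

Derivation:
s_0={}: (X(p) & (q | r))=False X(p)=True p=False (q | r)=False q=False r=False
s_1={p,r,s}: (X(p) & (q | r))=False X(p)=False p=True (q | r)=True q=False r=True
s_2={q,r,s}: (X(p) & (q | r))=True X(p)=True p=False (q | r)=True q=True r=True
s_3={p,q}: (X(p) & (q | r))=True X(p)=True p=True (q | r)=True q=True r=False
s_4={p,r}: (X(p) & (q | r))=True X(p)=True p=True (q | r)=True q=False r=True
s_5={p,q,r}: (X(p) & (q | r))=False X(p)=False p=True (q | r)=True q=True r=True
F((X(p) & (q | r))) holds; first witness at position 2.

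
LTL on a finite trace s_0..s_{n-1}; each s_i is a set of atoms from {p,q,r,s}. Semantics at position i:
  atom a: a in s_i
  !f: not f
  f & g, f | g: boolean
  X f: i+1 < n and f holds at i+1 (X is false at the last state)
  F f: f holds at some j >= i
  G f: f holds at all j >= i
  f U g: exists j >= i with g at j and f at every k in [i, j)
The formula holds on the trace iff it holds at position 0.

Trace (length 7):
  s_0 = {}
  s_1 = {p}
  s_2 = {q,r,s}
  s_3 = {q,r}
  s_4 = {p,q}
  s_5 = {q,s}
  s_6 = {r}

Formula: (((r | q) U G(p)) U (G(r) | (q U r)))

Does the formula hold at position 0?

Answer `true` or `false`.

Answer: false

Derivation:
s_0={}: (((r | q) U G(p)) U (G(r) | (q U r)))=False ((r | q) U G(p))=False (r | q)=False r=False q=False G(p)=False p=False (G(r) | (q U r))=False G(r)=False (q U r)=False
s_1={p}: (((r | q) U G(p)) U (G(r) | (q U r)))=False ((r | q) U G(p))=False (r | q)=False r=False q=False G(p)=False p=True (G(r) | (q U r))=False G(r)=False (q U r)=False
s_2={q,r,s}: (((r | q) U G(p)) U (G(r) | (q U r)))=True ((r | q) U G(p))=False (r | q)=True r=True q=True G(p)=False p=False (G(r) | (q U r))=True G(r)=False (q U r)=True
s_3={q,r}: (((r | q) U G(p)) U (G(r) | (q U r)))=True ((r | q) U G(p))=False (r | q)=True r=True q=True G(p)=False p=False (G(r) | (q U r))=True G(r)=False (q U r)=True
s_4={p,q}: (((r | q) U G(p)) U (G(r) | (q U r)))=True ((r | q) U G(p))=False (r | q)=True r=False q=True G(p)=False p=True (G(r) | (q U r))=True G(r)=False (q U r)=True
s_5={q,s}: (((r | q) U G(p)) U (G(r) | (q U r)))=True ((r | q) U G(p))=False (r | q)=True r=False q=True G(p)=False p=False (G(r) | (q U r))=True G(r)=False (q U r)=True
s_6={r}: (((r | q) U G(p)) U (G(r) | (q U r)))=True ((r | q) U G(p))=False (r | q)=True r=True q=False G(p)=False p=False (G(r) | (q U r))=True G(r)=True (q U r)=True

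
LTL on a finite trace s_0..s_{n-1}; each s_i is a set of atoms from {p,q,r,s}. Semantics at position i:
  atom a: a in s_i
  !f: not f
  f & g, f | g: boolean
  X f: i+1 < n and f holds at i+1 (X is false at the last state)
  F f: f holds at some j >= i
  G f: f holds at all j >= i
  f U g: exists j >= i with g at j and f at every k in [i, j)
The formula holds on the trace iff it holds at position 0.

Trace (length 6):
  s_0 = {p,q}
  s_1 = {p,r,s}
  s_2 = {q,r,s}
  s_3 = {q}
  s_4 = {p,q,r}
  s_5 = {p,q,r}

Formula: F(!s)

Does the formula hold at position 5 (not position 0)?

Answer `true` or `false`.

Answer: true

Derivation:
s_0={p,q}: F(!s)=True !s=True s=False
s_1={p,r,s}: F(!s)=True !s=False s=True
s_2={q,r,s}: F(!s)=True !s=False s=True
s_3={q}: F(!s)=True !s=True s=False
s_4={p,q,r}: F(!s)=True !s=True s=False
s_5={p,q,r}: F(!s)=True !s=True s=False
Evaluating at position 5: result = True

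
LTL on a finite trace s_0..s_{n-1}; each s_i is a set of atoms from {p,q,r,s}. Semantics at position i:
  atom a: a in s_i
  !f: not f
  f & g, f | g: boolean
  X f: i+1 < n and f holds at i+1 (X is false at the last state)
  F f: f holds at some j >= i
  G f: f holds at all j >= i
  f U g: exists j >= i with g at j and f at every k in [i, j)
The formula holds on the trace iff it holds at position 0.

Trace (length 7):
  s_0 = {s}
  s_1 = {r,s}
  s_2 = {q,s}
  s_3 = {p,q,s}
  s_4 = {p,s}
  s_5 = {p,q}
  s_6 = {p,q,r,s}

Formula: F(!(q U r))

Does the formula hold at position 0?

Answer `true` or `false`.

s_0={s}: F(!(q U r))=True !(q U r)=True (q U r)=False q=False r=False
s_1={r,s}: F(!(q U r))=True !(q U r)=False (q U r)=True q=False r=True
s_2={q,s}: F(!(q U r))=True !(q U r)=True (q U r)=False q=True r=False
s_3={p,q,s}: F(!(q U r))=True !(q U r)=True (q U r)=False q=True r=False
s_4={p,s}: F(!(q U r))=True !(q U r)=True (q U r)=False q=False r=False
s_5={p,q}: F(!(q U r))=False !(q U r)=False (q U r)=True q=True r=False
s_6={p,q,r,s}: F(!(q U r))=False !(q U r)=False (q U r)=True q=True r=True

Answer: true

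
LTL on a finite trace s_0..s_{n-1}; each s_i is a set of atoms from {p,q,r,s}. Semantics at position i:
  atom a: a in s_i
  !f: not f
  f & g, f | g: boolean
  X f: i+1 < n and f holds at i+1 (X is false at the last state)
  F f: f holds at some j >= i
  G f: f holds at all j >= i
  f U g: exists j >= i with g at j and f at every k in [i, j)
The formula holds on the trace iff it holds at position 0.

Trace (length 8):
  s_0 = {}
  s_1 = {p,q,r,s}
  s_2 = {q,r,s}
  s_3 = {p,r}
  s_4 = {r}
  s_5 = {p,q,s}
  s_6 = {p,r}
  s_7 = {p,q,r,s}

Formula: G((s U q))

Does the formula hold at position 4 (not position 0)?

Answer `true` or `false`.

Answer: false

Derivation:
s_0={}: G((s U q))=False (s U q)=False s=False q=False
s_1={p,q,r,s}: G((s U q))=False (s U q)=True s=True q=True
s_2={q,r,s}: G((s U q))=False (s U q)=True s=True q=True
s_3={p,r}: G((s U q))=False (s U q)=False s=False q=False
s_4={r}: G((s U q))=False (s U q)=False s=False q=False
s_5={p,q,s}: G((s U q))=False (s U q)=True s=True q=True
s_6={p,r}: G((s U q))=False (s U q)=False s=False q=False
s_7={p,q,r,s}: G((s U q))=True (s U q)=True s=True q=True
Evaluating at position 4: result = False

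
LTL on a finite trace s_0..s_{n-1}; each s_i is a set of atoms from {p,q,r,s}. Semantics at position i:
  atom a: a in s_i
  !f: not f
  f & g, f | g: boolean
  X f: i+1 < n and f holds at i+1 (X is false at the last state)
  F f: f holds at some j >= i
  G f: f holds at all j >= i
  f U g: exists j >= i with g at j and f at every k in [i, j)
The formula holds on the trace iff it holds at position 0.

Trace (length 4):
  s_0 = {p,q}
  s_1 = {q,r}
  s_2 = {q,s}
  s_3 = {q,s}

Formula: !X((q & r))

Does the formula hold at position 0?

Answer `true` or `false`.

s_0={p,q}: !X((q & r))=False X((q & r))=True (q & r)=False q=True r=False
s_1={q,r}: !X((q & r))=True X((q & r))=False (q & r)=True q=True r=True
s_2={q,s}: !X((q & r))=True X((q & r))=False (q & r)=False q=True r=False
s_3={q,s}: !X((q & r))=True X((q & r))=False (q & r)=False q=True r=False

Answer: false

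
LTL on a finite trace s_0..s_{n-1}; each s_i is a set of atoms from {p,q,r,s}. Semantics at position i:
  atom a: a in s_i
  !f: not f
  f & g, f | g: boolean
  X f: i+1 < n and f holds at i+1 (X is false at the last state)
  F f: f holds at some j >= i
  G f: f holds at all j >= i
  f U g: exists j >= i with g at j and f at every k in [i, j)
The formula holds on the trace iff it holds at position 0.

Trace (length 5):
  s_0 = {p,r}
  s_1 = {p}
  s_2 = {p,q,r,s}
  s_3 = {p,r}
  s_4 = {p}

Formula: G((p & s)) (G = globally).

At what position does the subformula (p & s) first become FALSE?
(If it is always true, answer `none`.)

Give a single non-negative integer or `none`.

s_0={p,r}: (p & s)=False p=True s=False
s_1={p}: (p & s)=False p=True s=False
s_2={p,q,r,s}: (p & s)=True p=True s=True
s_3={p,r}: (p & s)=False p=True s=False
s_4={p}: (p & s)=False p=True s=False
G((p & s)) holds globally = False
First violation at position 0.

Answer: 0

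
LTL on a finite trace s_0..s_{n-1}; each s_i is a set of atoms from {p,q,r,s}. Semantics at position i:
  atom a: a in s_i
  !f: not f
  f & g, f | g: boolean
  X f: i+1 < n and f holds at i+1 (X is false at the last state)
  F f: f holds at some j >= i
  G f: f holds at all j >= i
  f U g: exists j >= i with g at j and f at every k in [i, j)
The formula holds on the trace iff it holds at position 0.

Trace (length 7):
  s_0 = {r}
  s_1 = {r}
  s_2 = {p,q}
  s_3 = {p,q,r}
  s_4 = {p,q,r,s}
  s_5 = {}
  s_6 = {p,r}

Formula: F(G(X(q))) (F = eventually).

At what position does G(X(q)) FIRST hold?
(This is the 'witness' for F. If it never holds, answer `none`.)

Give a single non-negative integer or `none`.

Answer: none

Derivation:
s_0={r}: G(X(q))=False X(q)=False q=False
s_1={r}: G(X(q))=False X(q)=True q=False
s_2={p,q}: G(X(q))=False X(q)=True q=True
s_3={p,q,r}: G(X(q))=False X(q)=True q=True
s_4={p,q,r,s}: G(X(q))=False X(q)=False q=True
s_5={}: G(X(q))=False X(q)=False q=False
s_6={p,r}: G(X(q))=False X(q)=False q=False
F(G(X(q))) does not hold (no witness exists).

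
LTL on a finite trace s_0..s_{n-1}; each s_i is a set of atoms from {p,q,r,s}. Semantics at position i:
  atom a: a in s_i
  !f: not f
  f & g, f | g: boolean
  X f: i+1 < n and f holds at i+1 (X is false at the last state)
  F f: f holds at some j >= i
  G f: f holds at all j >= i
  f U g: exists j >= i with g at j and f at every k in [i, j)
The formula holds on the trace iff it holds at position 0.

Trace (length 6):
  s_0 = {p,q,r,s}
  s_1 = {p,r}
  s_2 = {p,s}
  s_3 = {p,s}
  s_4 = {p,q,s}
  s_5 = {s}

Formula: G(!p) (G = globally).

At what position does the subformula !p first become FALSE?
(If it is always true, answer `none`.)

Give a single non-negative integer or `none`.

Answer: 0

Derivation:
s_0={p,q,r,s}: !p=False p=True
s_1={p,r}: !p=False p=True
s_2={p,s}: !p=False p=True
s_3={p,s}: !p=False p=True
s_4={p,q,s}: !p=False p=True
s_5={s}: !p=True p=False
G(!p) holds globally = False
First violation at position 0.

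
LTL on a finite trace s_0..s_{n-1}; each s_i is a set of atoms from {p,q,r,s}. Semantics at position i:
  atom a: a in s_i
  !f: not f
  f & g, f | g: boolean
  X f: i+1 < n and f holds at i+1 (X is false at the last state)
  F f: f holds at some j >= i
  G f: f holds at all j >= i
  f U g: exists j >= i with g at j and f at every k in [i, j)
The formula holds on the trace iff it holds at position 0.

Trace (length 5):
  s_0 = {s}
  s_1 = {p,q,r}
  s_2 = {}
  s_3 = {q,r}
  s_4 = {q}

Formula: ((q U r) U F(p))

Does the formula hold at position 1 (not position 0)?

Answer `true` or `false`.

Answer: true

Derivation:
s_0={s}: ((q U r) U F(p))=True (q U r)=False q=False r=False F(p)=True p=False
s_1={p,q,r}: ((q U r) U F(p))=True (q U r)=True q=True r=True F(p)=True p=True
s_2={}: ((q U r) U F(p))=False (q U r)=False q=False r=False F(p)=False p=False
s_3={q,r}: ((q U r) U F(p))=False (q U r)=True q=True r=True F(p)=False p=False
s_4={q}: ((q U r) U F(p))=False (q U r)=False q=True r=False F(p)=False p=False
Evaluating at position 1: result = True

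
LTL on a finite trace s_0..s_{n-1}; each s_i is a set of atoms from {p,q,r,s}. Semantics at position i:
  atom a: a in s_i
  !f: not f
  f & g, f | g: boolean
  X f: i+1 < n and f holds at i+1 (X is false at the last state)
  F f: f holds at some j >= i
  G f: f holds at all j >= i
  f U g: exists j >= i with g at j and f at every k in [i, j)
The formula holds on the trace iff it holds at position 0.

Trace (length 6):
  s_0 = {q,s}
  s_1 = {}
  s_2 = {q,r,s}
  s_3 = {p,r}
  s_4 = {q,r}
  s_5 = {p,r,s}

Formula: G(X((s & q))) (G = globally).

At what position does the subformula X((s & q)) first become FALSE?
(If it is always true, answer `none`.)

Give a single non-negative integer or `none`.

Answer: 0

Derivation:
s_0={q,s}: X((s & q))=False (s & q)=True s=True q=True
s_1={}: X((s & q))=True (s & q)=False s=False q=False
s_2={q,r,s}: X((s & q))=False (s & q)=True s=True q=True
s_3={p,r}: X((s & q))=False (s & q)=False s=False q=False
s_4={q,r}: X((s & q))=False (s & q)=False s=False q=True
s_5={p,r,s}: X((s & q))=False (s & q)=False s=True q=False
G(X((s & q))) holds globally = False
First violation at position 0.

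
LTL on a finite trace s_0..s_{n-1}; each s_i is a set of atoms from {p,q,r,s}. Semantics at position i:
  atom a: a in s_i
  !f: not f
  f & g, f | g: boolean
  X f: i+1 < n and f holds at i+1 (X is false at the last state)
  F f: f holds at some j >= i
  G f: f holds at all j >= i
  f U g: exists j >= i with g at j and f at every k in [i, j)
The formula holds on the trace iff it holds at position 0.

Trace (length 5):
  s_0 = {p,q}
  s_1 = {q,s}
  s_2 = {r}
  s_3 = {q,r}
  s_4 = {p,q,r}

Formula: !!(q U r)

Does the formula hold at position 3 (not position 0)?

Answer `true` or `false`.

Answer: true

Derivation:
s_0={p,q}: !!(q U r)=True !(q U r)=False (q U r)=True q=True r=False
s_1={q,s}: !!(q U r)=True !(q U r)=False (q U r)=True q=True r=False
s_2={r}: !!(q U r)=True !(q U r)=False (q U r)=True q=False r=True
s_3={q,r}: !!(q U r)=True !(q U r)=False (q U r)=True q=True r=True
s_4={p,q,r}: !!(q U r)=True !(q U r)=False (q U r)=True q=True r=True
Evaluating at position 3: result = True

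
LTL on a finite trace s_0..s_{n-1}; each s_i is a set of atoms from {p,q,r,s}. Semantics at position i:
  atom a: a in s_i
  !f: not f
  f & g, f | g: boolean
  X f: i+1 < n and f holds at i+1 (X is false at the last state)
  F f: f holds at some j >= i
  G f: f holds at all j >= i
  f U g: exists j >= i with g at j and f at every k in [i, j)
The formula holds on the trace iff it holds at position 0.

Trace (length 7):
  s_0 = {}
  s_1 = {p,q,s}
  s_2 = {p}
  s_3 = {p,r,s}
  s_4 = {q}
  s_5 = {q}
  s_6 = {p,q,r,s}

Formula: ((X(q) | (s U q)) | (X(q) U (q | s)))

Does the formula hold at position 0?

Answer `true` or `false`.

s_0={}: ((X(q) | (s U q)) | (X(q) U (q | s)))=True (X(q) | (s U q))=True X(q)=True q=False (s U q)=False s=False (X(q) U (q | s))=True (q | s)=False
s_1={p,q,s}: ((X(q) | (s U q)) | (X(q) U (q | s)))=True (X(q) | (s U q))=True X(q)=False q=True (s U q)=True s=True (X(q) U (q | s))=True (q | s)=True
s_2={p}: ((X(q) | (s U q)) | (X(q) U (q | s)))=False (X(q) | (s U q))=False X(q)=False q=False (s U q)=False s=False (X(q) U (q | s))=False (q | s)=False
s_3={p,r,s}: ((X(q) | (s U q)) | (X(q) U (q | s)))=True (X(q) | (s U q))=True X(q)=True q=False (s U q)=True s=True (X(q) U (q | s))=True (q | s)=True
s_4={q}: ((X(q) | (s U q)) | (X(q) U (q | s)))=True (X(q) | (s U q))=True X(q)=True q=True (s U q)=True s=False (X(q) U (q | s))=True (q | s)=True
s_5={q}: ((X(q) | (s U q)) | (X(q) U (q | s)))=True (X(q) | (s U q))=True X(q)=True q=True (s U q)=True s=False (X(q) U (q | s))=True (q | s)=True
s_6={p,q,r,s}: ((X(q) | (s U q)) | (X(q) U (q | s)))=True (X(q) | (s U q))=True X(q)=False q=True (s U q)=True s=True (X(q) U (q | s))=True (q | s)=True

Answer: true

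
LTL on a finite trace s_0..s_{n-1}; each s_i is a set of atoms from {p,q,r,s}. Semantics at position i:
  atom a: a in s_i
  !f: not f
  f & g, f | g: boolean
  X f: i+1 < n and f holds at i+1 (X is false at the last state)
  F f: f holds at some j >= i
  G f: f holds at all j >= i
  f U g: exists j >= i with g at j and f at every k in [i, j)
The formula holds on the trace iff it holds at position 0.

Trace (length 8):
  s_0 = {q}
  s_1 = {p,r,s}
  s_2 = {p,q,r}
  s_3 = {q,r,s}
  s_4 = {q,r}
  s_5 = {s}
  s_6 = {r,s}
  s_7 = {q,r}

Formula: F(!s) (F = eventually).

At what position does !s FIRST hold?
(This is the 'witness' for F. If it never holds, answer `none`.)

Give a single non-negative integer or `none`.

Answer: 0

Derivation:
s_0={q}: !s=True s=False
s_1={p,r,s}: !s=False s=True
s_2={p,q,r}: !s=True s=False
s_3={q,r,s}: !s=False s=True
s_4={q,r}: !s=True s=False
s_5={s}: !s=False s=True
s_6={r,s}: !s=False s=True
s_7={q,r}: !s=True s=False
F(!s) holds; first witness at position 0.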